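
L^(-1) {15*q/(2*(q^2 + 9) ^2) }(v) 5*v*sin(3*v) /4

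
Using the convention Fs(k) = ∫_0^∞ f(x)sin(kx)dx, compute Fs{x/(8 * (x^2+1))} pi * exp(-k)/16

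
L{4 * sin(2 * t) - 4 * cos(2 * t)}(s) 8/(s^2 + 4) - 4 * s/(s^2 + 4)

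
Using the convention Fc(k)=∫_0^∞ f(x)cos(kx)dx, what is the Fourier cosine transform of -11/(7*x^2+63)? -11*pi*exp(-3*k)/42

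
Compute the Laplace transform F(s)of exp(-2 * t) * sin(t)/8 1/(8 * ((s + 2)^2 + 1))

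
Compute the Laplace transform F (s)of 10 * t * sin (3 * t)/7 60 * s/ (7 * (s^2 + 9)^2)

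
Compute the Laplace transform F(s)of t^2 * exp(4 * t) 2/(s - 4)^3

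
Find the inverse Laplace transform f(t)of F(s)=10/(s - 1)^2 10 * t * exp(t)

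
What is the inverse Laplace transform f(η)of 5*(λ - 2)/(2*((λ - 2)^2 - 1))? 5*exp(2*η)*cosh(η)/2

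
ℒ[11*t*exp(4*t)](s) 11/(s - 4)^2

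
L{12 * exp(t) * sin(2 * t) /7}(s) 24/(7 * ((s - 1) ^2+4) ) 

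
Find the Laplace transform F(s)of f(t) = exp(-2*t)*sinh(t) 1/((s + 2)^2 - 1)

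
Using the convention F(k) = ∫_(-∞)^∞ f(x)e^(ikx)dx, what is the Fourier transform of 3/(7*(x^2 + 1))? 3*pi*exp(-Abs(k))/7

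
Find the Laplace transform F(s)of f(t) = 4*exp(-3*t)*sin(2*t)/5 8/(5*((s + 3)^2 + 4))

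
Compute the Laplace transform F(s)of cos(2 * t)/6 s/(6 * (s^2 + 4))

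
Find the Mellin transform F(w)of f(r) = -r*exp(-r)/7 -gamma(w + 1)/7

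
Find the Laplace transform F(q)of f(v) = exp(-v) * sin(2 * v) 2/((q + 1)^2 + 4)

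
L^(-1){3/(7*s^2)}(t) 3*t/7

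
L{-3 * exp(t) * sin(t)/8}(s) -3/(8 * (s - 1)^2 + 8)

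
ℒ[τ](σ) σ^(-2)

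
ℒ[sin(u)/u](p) atan(1/p)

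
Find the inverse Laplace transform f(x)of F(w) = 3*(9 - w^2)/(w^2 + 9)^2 -3*x*cos(3*x)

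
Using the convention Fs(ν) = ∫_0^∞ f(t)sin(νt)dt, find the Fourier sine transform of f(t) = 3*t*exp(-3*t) 18*ν/(ν^2 + 9)^2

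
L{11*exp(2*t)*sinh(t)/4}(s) 11/(4*((s - 2)^2-1))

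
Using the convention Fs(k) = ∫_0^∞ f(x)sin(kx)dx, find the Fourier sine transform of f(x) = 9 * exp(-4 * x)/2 9 * k/(2 * (k^2 + 16))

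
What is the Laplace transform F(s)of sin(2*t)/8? 1/(4*(s^2 + 4))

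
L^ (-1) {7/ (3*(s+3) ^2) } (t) 7*t*exp (-3*t) /3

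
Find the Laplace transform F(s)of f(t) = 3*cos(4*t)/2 3*s/(2*(s^2 + 16))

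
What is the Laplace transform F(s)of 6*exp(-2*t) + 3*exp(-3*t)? 6/(s + 2) + 3/(s + 3)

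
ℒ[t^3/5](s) 6/(5*s^4)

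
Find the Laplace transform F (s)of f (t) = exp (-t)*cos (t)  (s+1)/ ( (s+1)^2+1)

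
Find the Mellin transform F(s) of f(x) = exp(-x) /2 gamma(s) /2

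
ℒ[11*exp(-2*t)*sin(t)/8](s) 11/(8*((s + 2)^2 + 1))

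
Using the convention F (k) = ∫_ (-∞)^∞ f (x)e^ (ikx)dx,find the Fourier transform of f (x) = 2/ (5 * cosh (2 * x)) pi/ (5 * cosh (pi * k/4))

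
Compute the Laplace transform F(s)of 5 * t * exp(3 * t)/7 5/(7 * (s - 3)^2)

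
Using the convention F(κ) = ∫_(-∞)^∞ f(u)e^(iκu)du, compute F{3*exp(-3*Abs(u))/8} 9/(4*(κ^2 + 9))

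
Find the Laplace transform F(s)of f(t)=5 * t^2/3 10/(3 * s^3)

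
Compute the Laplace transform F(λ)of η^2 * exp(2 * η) 2/(λ - 2)^3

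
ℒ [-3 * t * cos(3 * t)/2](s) 3 * (9 - s^2)/(2 * (s^2 + 9)^2)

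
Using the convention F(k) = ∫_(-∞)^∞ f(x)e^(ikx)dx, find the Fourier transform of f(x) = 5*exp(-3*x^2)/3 5*sqrt(3)*sqrt(pi)*exp(-k^2/12)/9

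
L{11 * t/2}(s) 11/(2 * s^2) 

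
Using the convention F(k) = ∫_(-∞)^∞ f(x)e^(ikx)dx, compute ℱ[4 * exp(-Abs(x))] 8/(k^2+1)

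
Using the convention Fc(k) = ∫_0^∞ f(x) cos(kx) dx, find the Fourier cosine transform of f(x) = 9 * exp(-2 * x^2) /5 9 * sqrt(2) * sqrt(pi) * exp(-k^2/8) /20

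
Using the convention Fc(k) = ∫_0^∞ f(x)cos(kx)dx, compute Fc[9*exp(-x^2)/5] 9*sqrt(pi)*exp(-k^2/4)/10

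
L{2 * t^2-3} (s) 4/s^3-3/s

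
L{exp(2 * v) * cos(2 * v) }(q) (q - 2) /((q - 2) ^2 + 4) 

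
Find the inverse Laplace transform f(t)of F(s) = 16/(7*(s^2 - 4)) 8*sinh(2*t)/7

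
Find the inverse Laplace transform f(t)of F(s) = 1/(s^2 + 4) sin(2*t)/2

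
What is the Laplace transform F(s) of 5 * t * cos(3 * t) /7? 5 * (s^2 - 9) /(7 * (s^2 + 9) ^2) 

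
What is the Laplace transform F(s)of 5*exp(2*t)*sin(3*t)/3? 5/((s - 2)^2 + 9)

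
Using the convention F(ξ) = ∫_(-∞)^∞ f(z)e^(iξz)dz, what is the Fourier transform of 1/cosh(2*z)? pi/(2*cosh(pi*ξ/4))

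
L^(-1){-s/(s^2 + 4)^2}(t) -t * sin(2 * t)/4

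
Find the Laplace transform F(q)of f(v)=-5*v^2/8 -5/(4*q^3)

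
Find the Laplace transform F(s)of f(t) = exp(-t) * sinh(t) 1/(s * (s+2))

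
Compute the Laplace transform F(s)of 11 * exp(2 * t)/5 11/(5 * (s - 2))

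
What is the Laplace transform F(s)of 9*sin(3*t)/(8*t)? 9*atan(3/s)/8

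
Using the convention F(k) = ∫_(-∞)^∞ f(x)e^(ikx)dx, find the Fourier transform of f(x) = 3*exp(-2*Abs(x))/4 3/(k^2+4)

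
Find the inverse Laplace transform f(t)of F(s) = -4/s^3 -2 * t^2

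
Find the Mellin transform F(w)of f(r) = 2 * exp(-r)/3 2 * gamma(w)/3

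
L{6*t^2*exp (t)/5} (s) 12/ (5*(s - 1)^3)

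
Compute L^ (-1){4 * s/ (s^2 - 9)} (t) 4 * cosh (3 * t)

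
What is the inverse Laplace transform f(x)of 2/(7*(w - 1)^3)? x^2*exp(x)/7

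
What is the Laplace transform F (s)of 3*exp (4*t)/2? 3/ (2*(s - 4))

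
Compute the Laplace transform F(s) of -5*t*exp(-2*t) -5/(s+2) ^2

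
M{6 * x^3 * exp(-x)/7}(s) 6 * gamma(s + 3)/7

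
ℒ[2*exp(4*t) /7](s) 2/(7*(s - 4) ) 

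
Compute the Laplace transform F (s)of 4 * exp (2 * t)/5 4/ (5 * (s - 2))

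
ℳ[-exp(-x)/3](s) -gamma(s)/3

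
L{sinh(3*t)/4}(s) 3/(4*(s^2 - 9))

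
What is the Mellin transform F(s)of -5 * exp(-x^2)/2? -5 * gamma(s/2)/4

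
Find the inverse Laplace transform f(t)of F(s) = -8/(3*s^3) -4*t^2/3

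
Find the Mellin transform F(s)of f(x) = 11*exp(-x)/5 11*gamma(s)/5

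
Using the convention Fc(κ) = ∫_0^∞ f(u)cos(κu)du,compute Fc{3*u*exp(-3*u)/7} 3*(9 - κ^2)/(7*(κ^2 + 9)^2)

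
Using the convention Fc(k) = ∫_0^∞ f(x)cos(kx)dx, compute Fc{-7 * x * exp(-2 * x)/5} 7 * (k^2 - 4)/(5 * (k^2 + 4)^2)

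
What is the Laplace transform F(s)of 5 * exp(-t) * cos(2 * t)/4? 5 * (s + 1)/(4 * ((s + 1)^2 + 4))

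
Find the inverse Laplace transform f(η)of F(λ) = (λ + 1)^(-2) η*exp(-η)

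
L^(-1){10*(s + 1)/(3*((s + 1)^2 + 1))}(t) 10*exp(-t)*cos(t)/3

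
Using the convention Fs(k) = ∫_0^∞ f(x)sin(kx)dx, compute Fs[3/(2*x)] 3*pi/4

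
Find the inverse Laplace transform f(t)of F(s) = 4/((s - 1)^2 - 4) 2*exp(t)*sinh(2*t)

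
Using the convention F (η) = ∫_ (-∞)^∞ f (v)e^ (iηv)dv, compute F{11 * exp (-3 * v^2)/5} 11 * sqrt (3) * sqrt (pi) * exp (-η^2/12)/15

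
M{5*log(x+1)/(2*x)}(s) -5*pi*csc(pi*s)/(2*s - 2)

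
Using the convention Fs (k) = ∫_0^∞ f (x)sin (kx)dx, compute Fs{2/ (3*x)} pi/3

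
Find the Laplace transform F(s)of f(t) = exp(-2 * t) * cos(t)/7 (s + 2)/(7 * ((s + 2)^2 + 1))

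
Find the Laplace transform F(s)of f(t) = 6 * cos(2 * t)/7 6 * s/(7 * (s^2 + 4))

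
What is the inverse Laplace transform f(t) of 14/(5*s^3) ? 7*t^2/5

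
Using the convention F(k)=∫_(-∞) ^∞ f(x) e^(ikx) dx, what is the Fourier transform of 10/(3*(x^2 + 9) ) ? 10*pi*exp(-3*Abs(k) ) /9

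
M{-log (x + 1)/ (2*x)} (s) pi*csc (pi*s)/ (2*(s - 1))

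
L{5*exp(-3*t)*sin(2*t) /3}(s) 10/(3*((s + 3) ^2 + 4) ) 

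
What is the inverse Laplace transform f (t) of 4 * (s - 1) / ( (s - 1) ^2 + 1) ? 4 * exp (t) * cos (t) 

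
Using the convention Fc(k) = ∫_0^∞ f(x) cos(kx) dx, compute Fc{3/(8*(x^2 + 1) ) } 3*pi*exp(-k) /16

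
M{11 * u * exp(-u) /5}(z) 11 * gamma(z+1) /5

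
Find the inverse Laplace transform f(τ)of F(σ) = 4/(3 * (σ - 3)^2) 4 * τ * exp(3 * τ)/3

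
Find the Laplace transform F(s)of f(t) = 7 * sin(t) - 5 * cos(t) 7/(s^2 + 1) - 5 * s/(s^2 + 1)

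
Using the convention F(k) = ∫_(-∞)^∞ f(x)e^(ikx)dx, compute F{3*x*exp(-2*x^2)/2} 3*sqrt(2)*I*sqrt(pi)*k*exp(-k^2/8)/16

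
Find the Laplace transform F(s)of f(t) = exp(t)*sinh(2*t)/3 2/(3*((s - 1)^2 - 4))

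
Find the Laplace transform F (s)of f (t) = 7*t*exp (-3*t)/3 7/ (3*(s + 3)^2)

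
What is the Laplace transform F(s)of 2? 2/s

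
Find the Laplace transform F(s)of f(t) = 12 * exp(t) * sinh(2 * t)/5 24/(5 * ((s - 1)^2 - 4))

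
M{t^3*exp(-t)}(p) gamma(p + 3)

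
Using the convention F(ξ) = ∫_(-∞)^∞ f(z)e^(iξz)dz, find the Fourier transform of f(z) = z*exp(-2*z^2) sqrt(2)*I*sqrt(pi)*ξ*exp(-ξ^2/8)/8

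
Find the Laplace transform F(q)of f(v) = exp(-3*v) 1/(q + 3)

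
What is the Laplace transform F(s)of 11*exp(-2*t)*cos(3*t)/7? 11*(s + 2)/(7*((s + 2)^2 + 9))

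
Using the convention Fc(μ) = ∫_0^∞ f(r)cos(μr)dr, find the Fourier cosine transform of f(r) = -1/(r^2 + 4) -pi*exp(-2*μ)/4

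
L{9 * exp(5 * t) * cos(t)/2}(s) 9 * (s - 5)/(2 * ((s - 5)^2 + 1))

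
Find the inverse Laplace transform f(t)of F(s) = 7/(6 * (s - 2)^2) 7 * t * exp(2 * t)/6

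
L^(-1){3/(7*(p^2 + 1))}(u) 3*sin(u)/7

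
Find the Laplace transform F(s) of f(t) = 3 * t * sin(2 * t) 12 * s/(s^2 + 4) ^2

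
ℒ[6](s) 6/s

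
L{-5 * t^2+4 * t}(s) 4/s^2 - 10/s^3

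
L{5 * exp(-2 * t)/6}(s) 5/(6 * (s + 2))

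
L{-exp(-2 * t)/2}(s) -1/(2 * s + 4)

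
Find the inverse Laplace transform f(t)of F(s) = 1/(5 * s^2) t/5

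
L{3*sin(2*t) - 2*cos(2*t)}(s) 6/(s^2+4) - 2*s/(s^2+4)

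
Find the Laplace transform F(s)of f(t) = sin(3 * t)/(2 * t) atan(3/s)/2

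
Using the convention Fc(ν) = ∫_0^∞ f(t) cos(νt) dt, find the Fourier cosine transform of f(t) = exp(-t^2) sqrt(pi)*exp(-ν^2/4) /2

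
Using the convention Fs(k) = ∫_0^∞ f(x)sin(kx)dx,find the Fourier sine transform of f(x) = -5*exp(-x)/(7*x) -5*atan(k)/7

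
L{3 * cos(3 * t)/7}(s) 3 * s/(7 * (s^2 + 9))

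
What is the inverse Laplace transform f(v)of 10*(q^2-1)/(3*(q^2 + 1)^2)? 10*v*cos(v)/3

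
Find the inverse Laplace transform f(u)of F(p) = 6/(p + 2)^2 6 * u * exp(-2 * u)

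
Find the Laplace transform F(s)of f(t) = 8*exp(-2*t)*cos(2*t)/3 8*(s + 2)/(3*((s + 2)^2 + 4))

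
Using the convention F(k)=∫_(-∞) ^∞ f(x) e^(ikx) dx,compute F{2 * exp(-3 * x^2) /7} 2 * sqrt(3) * sqrt(pi) * exp(-k^2/12) /21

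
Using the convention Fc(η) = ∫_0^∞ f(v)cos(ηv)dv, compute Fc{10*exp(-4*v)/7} 40/(7*(η^2 + 16))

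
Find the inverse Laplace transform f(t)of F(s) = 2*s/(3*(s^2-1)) 2*cosh(t)/3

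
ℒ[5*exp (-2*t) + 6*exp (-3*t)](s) 6/ (s + 3) + 5/ (s + 2) 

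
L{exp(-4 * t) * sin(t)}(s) 1/((s + 4)^2 + 1)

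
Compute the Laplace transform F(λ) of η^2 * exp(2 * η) 2/(λ - 2) ^3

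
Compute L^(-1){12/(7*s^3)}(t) 6*t^2/7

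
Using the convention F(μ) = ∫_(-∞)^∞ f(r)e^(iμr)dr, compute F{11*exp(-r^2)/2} 11*sqrt(pi)*exp(-μ^2/4)/2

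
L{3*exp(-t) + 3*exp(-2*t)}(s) 3/(s + 1) + 3/(s + 2)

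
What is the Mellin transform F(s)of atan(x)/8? -pi*sec(pi*s/2)/(16*s)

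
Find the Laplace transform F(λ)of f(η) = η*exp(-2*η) (λ+2)^(-2)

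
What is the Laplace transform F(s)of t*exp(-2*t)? (s + 2)^(-2)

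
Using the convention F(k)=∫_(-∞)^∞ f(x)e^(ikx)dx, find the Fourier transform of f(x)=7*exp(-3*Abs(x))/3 14/(k^2 + 9)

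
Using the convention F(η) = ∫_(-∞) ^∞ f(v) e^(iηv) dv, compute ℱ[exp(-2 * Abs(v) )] 4/(η^2+4) 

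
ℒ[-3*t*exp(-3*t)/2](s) -3/(2*(s+3)^2)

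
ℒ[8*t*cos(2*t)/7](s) 8*(s^2 - 4)/(7*(s^2 + 4)^2)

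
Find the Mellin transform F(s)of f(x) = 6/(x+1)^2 -6*pi*(s - 1)/sin(pi*s)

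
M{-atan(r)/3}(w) pi * sec(pi * w/2)/(6 * w)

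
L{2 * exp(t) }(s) 2/(s - 1) 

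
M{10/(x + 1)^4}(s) 5*gamma(s)*gamma(4 - s)/3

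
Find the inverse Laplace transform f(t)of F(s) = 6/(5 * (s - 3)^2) 6 * t * exp(3 * t)/5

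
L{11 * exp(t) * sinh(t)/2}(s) 11/(2 * s * (s - 2))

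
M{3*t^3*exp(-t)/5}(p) 3*gamma(p + 3)/5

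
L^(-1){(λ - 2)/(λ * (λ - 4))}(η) exp(2 * η) * cosh(2 * η)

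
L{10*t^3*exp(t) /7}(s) 60/(7*(s - 1) ^4) 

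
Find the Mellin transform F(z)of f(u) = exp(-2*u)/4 gamma(z)/(4*2^z)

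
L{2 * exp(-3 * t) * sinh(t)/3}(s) 2/(3 * ((s + 3)^2 - 1))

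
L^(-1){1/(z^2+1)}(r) sin(r)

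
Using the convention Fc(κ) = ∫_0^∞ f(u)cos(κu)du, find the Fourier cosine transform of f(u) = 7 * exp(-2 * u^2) 7 * sqrt(2) * sqrt(pi) * exp(-κ^2/8)/4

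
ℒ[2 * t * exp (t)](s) 2/ (s - 1)^2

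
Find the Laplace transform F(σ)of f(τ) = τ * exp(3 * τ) (σ - 3)^(-2)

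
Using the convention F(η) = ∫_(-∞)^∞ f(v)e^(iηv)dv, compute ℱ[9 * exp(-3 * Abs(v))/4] 27/(2 * (η^2 + 9))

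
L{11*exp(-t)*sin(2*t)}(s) 22/((s + 1)^2 + 4)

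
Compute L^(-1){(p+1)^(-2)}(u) u*exp(-u)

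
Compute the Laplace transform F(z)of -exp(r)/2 -1/(2*z - 2)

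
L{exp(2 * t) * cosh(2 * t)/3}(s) (s - 2)/(3 * s * (s - 4))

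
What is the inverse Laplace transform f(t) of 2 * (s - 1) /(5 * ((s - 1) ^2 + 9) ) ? 2 * exp(t) * cos(3 * t) /5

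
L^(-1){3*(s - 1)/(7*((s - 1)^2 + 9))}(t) 3*exp(t)*cos(3*t)/7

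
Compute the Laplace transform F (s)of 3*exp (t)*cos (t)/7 3*(s - 1)/ (7*( (s - 1)^2+1))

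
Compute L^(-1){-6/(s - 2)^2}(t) -6*t*exp(2*t)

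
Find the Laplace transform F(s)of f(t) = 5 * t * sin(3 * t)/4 15 * s/(2 * (s^2 + 9)^2)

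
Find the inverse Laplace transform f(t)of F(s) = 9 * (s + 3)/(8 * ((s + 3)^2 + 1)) 9 * exp(-3 * t) * cos(t)/8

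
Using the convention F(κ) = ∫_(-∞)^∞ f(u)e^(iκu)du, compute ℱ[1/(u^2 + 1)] pi*exp(-Abs(κ))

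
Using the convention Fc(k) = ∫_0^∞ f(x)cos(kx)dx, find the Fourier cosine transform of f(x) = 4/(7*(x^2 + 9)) 2*pi*exp(-3*k)/21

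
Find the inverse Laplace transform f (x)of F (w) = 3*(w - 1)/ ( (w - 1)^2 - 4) 3*exp (x)*cosh (2*x)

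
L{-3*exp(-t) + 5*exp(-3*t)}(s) 5/(s + 3) - 3/(s + 1)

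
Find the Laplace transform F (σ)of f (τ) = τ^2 2/σ^3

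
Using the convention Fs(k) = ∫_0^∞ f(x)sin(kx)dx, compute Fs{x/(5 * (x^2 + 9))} pi * exp(-3 * k)/10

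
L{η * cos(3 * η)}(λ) (λ^2 - 9)/(λ^2 + 9)^2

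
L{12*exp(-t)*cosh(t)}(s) 12*(s + 1)/(s*(s + 2))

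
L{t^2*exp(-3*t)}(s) 2/(s + 3)^3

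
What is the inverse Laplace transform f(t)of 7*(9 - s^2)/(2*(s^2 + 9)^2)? -7*t*cos(3*t)/2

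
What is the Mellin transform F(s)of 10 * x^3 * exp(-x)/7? 10 * gamma(s + 3)/7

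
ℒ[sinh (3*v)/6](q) 1/ (2*(q^2 - 9))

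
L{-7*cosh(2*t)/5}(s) -7*s/(5*s^2 - 20)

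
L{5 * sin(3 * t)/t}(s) 5 * atan(3/s)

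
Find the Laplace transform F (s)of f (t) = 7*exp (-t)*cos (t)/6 7*(s + 1)/ (6*( (s + 1)^2 + 1))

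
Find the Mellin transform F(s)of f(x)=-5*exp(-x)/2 -5*gamma(s)/2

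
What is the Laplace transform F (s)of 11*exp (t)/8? 11/ (8*(s - 1))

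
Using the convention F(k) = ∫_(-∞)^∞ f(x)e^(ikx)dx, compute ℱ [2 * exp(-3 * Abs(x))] 12/(k^2 + 9)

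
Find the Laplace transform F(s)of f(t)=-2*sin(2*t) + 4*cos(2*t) 4*s/(s^2 + 4)-4/(s^2 + 4)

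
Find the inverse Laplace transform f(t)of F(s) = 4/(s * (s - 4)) 2 * exp(2 * t) * sinh(2 * t)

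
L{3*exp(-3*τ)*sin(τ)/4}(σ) 3/(4*((σ + 3)^2 + 1))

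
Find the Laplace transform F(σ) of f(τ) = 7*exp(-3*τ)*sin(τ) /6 7/(6*((σ + 3) ^2 + 1) ) 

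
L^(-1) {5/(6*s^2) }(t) 5*t/6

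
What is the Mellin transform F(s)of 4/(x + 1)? 4*pi*csc(pi*s)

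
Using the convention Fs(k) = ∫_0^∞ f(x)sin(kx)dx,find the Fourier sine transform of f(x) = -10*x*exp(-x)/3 -20*k/(3*(k^2 + 1)^2)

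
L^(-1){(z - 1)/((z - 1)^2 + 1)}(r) exp(r)*cos(r)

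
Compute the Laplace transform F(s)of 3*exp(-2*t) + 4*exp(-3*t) 4/(s + 3) + 3/(s + 2)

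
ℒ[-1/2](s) -1/(2 * s)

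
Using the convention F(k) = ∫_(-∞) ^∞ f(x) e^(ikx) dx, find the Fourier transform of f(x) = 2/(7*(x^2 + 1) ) 2*pi*exp(-Abs(k) ) /7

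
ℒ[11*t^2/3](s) 22/(3*s^3)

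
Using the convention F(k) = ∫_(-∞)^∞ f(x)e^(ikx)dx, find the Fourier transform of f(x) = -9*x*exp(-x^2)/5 -9*I*sqrt(pi)*k*exp(-k^2/4)/10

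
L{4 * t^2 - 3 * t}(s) 8/s^3 - 3/s^2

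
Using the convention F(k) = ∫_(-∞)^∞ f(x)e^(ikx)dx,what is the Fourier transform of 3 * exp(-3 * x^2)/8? sqrt(3) * sqrt(pi) * exp(-k^2/12)/8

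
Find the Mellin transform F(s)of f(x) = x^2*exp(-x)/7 gamma(s + 2)/7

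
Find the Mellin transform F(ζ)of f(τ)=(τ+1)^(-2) (-pi*ζ+pi)/sin(pi*ζ)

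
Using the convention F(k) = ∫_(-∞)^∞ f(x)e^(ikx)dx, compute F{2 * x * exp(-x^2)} I * sqrt(pi) * k * exp(-k^2/4)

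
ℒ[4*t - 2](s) 4/s^2 - 2/s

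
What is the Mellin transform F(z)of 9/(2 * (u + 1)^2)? -9 * pi * (z - 1)/(2 * sin(pi * z))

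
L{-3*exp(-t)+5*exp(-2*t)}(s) 5/(s+2)-3/(s+1)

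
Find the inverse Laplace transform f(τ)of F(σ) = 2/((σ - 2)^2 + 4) exp(2*τ)*sin(2*τ)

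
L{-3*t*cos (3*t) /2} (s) 3*(9 - s^2) / (2*(s^2+9) ^2) 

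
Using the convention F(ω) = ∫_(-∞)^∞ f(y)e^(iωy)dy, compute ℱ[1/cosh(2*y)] pi/(2*cosh(pi*ω/4))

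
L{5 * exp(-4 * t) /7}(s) 5/(7 * (s+4) ) 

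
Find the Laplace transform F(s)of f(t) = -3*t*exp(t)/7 -3/(7*(s - 1)^2)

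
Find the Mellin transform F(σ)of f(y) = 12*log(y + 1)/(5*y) -12*pi*csc(pi*σ)/(5*σ - 5)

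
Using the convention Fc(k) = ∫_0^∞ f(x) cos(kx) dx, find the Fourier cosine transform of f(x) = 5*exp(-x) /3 5/(3*(k^2 + 1) ) 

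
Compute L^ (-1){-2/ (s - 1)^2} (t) -2*t*exp (t)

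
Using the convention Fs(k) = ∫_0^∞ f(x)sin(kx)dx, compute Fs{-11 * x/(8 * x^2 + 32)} -11 * pi * exp(-2 * k)/16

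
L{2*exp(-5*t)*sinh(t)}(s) 2/((s + 5)^2-1)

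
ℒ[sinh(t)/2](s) 1/(2*(s^2 - 1))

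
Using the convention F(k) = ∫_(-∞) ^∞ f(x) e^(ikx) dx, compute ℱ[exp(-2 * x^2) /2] sqrt(2) * sqrt(pi) * exp(-k^2/8) /4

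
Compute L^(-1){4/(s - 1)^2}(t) 4 * t * exp(t)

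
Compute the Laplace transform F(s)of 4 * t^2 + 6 6/s + 8/s^3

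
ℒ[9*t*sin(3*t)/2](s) 27*s/(s^2 + 9)^2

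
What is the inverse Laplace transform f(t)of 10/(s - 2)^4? 5 * t^3 * exp(2 * t)/3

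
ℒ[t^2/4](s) 1/ (2 * s^3) 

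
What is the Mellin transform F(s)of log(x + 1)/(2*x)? -pi*csc(pi*s)/(2*s - 2)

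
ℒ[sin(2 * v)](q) 2/(q^2 + 4)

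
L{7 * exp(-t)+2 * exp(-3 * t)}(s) 7/(s+1)+2/(s+3)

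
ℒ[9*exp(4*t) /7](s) 9/(7*(s - 4) ) 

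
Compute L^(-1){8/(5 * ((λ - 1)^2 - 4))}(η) 4 * exp(η) * sinh(2 * η)/5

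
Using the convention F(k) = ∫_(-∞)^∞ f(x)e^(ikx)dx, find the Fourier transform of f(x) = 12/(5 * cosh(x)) 12 * pi/(5 * cosh(pi * k/2))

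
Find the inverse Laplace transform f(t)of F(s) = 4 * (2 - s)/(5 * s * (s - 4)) -4 * exp(2 * t) * cosh(2 * t)/5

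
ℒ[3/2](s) 3/(2*s)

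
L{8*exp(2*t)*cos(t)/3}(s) 8*(s - 2)/(3*((s - 2)^2+1))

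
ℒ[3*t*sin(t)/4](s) 3*s/(2*(s^2+1)^2)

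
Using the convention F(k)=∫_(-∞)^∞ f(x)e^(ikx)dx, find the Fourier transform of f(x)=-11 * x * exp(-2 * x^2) -11 * sqrt(2) * I * sqrt(pi) * k * exp(-k^2/8)/8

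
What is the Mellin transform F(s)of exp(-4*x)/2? gamma(s)/(2*2^(2*s))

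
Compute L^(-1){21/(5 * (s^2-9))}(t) 7 * sinh(3 * t)/5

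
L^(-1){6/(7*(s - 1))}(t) 6*exp(t)/7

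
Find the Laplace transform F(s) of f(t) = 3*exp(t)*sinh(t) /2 3/(2*s*(s - 2) ) 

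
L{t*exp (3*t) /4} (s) 1/ (4*(s - 3) ^2) 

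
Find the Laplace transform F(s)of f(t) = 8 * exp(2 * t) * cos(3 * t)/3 8 * (s - 2)/(3 * ((s - 2)^2 + 9))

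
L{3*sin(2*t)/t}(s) 3*atan(2/s)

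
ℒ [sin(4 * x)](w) 4/(w^2 + 16)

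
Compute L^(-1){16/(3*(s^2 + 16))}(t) 4*sin(4*t)/3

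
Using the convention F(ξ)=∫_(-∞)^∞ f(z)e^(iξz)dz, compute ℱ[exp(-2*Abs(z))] 4/(ξ^2 + 4)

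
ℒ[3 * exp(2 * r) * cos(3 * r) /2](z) 3 * (z - 2) /(2 * ((z - 2) ^2 + 9) ) 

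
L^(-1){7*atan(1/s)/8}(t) 7*sin(t)/(8*t)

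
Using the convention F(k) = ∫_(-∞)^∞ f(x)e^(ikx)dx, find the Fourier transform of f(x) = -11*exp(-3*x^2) -11*sqrt(3)*sqrt(pi)*exp(-k^2/12)/3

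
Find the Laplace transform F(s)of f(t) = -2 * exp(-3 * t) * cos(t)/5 2 * (-s - 3)/(5 * ((s + 3)^2 + 1))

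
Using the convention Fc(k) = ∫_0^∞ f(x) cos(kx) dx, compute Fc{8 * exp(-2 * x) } 16/(k^2 + 4) 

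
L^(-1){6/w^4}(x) x^3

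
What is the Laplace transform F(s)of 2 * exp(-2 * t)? 2/(s + 2)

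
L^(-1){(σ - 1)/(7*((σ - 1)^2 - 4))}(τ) exp(τ)*cosh(2*τ)/7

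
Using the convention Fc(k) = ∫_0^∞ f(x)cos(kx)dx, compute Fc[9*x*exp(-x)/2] 9*(1 - k^2)/(2*(k^2 + 1)^2)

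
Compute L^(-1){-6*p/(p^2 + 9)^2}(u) -u*sin(3*u)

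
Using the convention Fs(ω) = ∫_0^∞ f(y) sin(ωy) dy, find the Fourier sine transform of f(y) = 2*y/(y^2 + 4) pi*exp(-2*ω) 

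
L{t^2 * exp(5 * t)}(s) 2/(s - 5)^3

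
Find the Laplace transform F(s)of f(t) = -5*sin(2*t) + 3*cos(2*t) 3*s/(s^2 + 4) - 10/(s^2 + 4)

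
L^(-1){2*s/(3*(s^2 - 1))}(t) 2*cosh(t)/3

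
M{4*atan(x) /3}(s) -2*pi*sec(pi*s/2) /(3*s) 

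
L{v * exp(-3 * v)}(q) (q + 3)^(-2)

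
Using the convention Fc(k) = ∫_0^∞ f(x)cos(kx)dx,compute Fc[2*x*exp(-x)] 2*(1 - k^2)/(k^2 + 1)^2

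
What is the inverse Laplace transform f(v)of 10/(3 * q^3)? 5 * v^2/3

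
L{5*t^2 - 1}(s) 10/s^3 - 1/s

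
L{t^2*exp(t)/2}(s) (s - 1)^(-3)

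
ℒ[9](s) 9/s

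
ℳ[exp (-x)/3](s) gamma (s)/3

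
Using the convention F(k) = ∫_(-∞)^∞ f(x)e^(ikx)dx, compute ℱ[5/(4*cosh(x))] 5*pi/(4*cosh(pi*k/2))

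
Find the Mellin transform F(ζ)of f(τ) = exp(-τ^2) gamma(ζ/2)/2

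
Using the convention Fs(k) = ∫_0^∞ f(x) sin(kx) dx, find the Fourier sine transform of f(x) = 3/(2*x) 3*pi/4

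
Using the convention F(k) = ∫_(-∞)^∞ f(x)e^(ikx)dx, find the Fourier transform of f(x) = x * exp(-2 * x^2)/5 sqrt(2) * I * sqrt(pi) * k * exp(-k^2/8)/40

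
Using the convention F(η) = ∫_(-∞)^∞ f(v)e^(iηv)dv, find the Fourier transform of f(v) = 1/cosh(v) pi/cosh(pi * η/2)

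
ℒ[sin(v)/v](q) atan(1/q)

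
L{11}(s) 11/s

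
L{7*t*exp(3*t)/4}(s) 7/(4*(s - 3)^2)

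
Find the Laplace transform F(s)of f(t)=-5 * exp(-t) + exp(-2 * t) 1/(s + 2) - 5/(s + 1)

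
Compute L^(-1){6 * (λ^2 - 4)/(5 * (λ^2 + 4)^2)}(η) 6 * η * cos(2 * η)/5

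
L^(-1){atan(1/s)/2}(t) sin(t)/(2*t)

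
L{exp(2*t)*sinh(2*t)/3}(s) 2/(3*s*(s - 4))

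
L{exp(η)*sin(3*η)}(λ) 3/((λ - 1)^2 + 9)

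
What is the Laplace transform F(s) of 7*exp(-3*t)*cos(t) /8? 7*(s+3) /(8*((s+3) ^2+1) ) 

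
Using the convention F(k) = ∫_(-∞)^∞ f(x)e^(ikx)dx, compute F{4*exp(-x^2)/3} 4*sqrt(pi)*exp(-k^2/4)/3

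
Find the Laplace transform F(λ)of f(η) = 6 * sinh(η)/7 6/(7 * (λ^2 - 1))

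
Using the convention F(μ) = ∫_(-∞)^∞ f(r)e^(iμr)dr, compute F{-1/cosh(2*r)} -pi/(2*cosh(pi*μ/4))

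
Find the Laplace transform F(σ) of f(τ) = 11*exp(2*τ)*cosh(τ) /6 11*(σ - 2) /(6*((σ - 2) ^2 - 1) ) 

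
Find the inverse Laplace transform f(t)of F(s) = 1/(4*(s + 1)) exp(-t)/4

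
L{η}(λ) λ^(-2)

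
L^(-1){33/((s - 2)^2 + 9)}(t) 11*exp(2*t)*sin(3*t)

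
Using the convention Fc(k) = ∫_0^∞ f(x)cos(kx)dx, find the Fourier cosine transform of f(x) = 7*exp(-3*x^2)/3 7*sqrt(3)*sqrt(pi)*exp(-k^2/12)/18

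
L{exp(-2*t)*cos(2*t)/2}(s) (s + 2)/(2*((s + 2)^2 + 4))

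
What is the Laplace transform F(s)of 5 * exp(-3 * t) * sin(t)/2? 5/(2 * ((s+3)^2+1))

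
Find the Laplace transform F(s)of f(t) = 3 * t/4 3/(4 * s^2)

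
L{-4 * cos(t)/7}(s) -4 * s/(7 * s^2 + 7)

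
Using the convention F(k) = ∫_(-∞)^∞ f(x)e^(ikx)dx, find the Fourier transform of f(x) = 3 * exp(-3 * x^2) sqrt(3) * sqrt(pi) * exp(-k^2/12)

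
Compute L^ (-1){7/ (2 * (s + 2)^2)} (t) 7 * t * exp (-2 * t)/2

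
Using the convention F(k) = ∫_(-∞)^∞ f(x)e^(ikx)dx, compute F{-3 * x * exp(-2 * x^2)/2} -3 * sqrt(2) * I * sqrt(pi) * k * exp(-k^2/8)/16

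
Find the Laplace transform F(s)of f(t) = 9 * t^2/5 18/(5 * s^3)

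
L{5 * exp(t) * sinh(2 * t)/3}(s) 10/(3 * ((s - 1)^2 - 4))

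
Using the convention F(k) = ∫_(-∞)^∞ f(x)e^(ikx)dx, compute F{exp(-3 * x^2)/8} sqrt(3) * sqrt(pi) * exp(-k^2/12)/24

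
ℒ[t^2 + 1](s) 1/s + 2/s^3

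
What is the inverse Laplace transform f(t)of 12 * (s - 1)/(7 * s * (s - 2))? 12 * exp(t) * cosh(t)/7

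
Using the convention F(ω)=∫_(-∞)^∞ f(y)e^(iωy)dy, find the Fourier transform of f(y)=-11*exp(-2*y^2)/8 -11*sqrt(2)*sqrt(pi)*exp(-ω^2/8)/16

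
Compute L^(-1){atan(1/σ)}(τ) sin(τ)/τ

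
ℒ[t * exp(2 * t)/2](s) 1/(2 * (s - 2)^2)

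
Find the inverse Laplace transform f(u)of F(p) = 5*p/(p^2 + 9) 5*cos(3*u)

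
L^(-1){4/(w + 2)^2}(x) 4*x*exp(-2*x)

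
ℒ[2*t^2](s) 4/s^3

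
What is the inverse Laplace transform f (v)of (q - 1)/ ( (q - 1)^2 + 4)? exp (v)*cos (2*v)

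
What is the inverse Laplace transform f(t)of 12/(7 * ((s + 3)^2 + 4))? 6 * exp(-3 * t) * sin(2 * t)/7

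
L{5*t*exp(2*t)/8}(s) 5/(8*(s - 2)^2)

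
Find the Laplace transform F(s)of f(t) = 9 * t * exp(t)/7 9/(7 * (s - 1)^2)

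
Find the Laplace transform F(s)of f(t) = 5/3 5/(3 * s)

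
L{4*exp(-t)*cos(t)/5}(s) 4*(s + 1)/(5*((s + 1)^2 + 1))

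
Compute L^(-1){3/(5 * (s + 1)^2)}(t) 3 * t * exp(-t)/5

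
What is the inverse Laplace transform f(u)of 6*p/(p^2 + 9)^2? u*sin(3*u)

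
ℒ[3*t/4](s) 3/(4*s^2)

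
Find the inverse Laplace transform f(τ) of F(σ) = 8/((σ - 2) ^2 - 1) 8 * exp(2 * τ) * sinh(τ) 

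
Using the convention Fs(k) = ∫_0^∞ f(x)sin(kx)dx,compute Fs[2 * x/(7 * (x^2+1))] pi * exp(-k)/7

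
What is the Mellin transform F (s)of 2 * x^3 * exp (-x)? 2 * gamma (s + 3)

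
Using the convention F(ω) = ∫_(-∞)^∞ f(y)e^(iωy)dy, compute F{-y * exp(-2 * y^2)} -sqrt(2) * I * sqrt(pi) * ω * exp(-ω^2/8)/8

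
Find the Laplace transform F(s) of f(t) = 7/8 7/(8*s) 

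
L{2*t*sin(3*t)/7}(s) 12*s/(7*(s^2 + 9)^2)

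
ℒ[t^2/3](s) 2/(3*s^3) 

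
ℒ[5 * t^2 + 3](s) 10/s^3 + 3/s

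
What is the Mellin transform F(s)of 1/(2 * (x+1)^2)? (-pi * s+pi)/(2 * sin(pi * s))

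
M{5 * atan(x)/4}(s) -5 * pi * sec(pi * s/2)/(8 * s)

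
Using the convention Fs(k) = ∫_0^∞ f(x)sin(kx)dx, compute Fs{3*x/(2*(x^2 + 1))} 3*pi*exp(-k)/4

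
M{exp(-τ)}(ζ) gamma(ζ)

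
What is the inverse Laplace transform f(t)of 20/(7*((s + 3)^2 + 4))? 10*exp(-3*t)*sin(2*t)/7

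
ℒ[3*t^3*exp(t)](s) 18/(s - 1)^4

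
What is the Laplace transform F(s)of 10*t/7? 10/(7*s^2)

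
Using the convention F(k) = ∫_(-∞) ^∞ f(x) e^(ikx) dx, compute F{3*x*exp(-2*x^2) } 3*sqrt(2)*I*sqrt(pi)*k*exp(-k^2/8) /8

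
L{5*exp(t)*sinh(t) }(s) 5/(s*(s - 2) ) 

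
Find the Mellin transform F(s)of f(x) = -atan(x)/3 pi*sec(pi*s/2)/(6*s)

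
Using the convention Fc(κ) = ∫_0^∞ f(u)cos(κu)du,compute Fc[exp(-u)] 1/(κ^2 + 1)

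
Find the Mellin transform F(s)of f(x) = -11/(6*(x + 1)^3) -11*pi*(s - 2)*(s - 1)/(12*sin(pi*s))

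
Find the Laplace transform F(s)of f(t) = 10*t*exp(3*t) 10/(s - 3)^2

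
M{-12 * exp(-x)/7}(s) -12 * gamma(s)/7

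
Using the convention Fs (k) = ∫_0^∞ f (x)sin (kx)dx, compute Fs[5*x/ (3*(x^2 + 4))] 5*pi*exp (-2*k)/6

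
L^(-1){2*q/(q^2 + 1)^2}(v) v*sin(v)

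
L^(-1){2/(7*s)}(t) 2/7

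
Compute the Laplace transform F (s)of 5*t 5/s^2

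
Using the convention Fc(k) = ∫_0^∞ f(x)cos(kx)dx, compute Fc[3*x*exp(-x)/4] 3*(1 - k^2)/(4*(k^2 + 1)^2)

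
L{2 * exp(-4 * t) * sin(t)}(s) 2/((s + 4)^2 + 1)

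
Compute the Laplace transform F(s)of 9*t 9/s^2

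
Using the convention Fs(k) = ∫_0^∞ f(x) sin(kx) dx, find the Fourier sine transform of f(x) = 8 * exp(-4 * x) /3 8 * k/(3 * (k^2 + 16) ) 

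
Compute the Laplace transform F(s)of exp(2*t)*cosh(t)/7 (s - 2)/(7*((s - 2)^2-1))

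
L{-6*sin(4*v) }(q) -24/(q^2 + 16) 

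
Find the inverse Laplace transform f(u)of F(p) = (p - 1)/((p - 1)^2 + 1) exp(u) * cos(u)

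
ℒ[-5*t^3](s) -30/s^4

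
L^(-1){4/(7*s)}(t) 4/7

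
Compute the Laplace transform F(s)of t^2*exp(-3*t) 2/(s + 3)^3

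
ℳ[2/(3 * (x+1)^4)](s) gamma(s) * gamma(4 - s)/9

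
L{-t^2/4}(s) -1/(2*s^3)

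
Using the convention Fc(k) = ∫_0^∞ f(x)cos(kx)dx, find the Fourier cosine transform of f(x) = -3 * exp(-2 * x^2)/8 -3 * sqrt(2) * sqrt(pi) * exp(-k^2/8)/32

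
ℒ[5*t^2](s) 10/s^3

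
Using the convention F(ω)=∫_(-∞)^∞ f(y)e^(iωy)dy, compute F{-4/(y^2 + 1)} -4 * pi * exp(-Abs(ω))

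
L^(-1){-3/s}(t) -3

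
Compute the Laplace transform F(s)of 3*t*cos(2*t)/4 3*(s^2 - 4)/(4*(s^2 + 4)^2)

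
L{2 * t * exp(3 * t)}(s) 2/(s - 3)^2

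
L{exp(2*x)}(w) 1/(w - 2)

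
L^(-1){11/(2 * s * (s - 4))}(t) 11 * exp(2 * t) * sinh(2 * t)/4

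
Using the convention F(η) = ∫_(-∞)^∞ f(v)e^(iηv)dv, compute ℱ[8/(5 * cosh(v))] 8 * pi/(5 * cosh(pi * η/2))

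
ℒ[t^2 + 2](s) 2/s + 2/s^3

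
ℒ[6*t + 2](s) 6/s^2 + 2/s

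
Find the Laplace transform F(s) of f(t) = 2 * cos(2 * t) 2 * s/(s^2 + 4) 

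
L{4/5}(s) 4/(5 * s)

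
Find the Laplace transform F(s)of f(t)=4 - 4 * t 4/s - 4/s^2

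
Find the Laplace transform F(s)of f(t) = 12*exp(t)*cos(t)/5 12*(s - 1)/(5*((s - 1)^2 + 1))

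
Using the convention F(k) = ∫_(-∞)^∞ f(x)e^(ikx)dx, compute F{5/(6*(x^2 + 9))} 5*pi*exp(-3*Abs(k))/18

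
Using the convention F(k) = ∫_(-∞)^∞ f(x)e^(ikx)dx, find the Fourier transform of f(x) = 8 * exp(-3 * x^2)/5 8 * sqrt(3) * sqrt(pi) * exp(-k^2/12)/15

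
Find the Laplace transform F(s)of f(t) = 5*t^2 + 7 7/s + 10/s^3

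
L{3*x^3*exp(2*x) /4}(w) 9/(2*(w - 2) ^4) 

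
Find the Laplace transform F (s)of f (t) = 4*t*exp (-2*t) 4/ (s + 2)^2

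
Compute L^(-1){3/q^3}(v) 3*v^2/2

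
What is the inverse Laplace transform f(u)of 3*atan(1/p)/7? 3*sin(u)/(7*u)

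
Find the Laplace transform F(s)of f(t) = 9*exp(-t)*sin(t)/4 9/(4*((s+1)^2+1))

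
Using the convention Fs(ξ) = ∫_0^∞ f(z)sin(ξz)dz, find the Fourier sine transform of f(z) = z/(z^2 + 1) pi*exp(-ξ)/2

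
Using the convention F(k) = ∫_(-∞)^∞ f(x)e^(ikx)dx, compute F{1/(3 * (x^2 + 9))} pi * exp(-3 * Abs(k))/9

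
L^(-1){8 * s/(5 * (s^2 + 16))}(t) 8 * cos(4 * t)/5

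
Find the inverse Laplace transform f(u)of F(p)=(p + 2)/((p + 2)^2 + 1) exp(-2*u)*cos(u)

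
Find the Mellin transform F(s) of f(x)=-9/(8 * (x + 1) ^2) 9 * pi * (s - 1) /(8 * sin(pi * s) ) 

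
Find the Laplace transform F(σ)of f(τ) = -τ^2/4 -1/(2*σ^3)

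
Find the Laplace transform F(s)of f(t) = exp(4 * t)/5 1/(5 * (s - 4))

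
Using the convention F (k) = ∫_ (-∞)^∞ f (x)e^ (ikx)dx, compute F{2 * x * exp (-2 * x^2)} sqrt (2) * I * sqrt (pi) * k * exp (-k^2/8)/4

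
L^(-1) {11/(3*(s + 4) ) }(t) 11*exp(-4*t) /3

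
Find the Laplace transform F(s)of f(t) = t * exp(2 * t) (s - 2)^(-2)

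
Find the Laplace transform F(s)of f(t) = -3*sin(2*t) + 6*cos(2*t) 6*s/(s^2 + 4) - 6/(s^2 + 4)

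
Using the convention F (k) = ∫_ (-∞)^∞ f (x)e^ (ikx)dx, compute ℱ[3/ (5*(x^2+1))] 3*pi*exp (-Abs (k))/5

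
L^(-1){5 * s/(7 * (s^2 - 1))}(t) 5 * cosh(t)/7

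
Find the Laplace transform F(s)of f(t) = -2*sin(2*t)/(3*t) -2*atan(2/s)/3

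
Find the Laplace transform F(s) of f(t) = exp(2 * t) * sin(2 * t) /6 1/(3 * ((s - 2) ^2 + 4) ) 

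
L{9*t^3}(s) 54/s^4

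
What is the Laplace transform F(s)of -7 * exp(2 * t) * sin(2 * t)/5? -14/(5 * (s - 2)^2 + 20)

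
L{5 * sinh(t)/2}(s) 5/(2 * (s^2 - 1))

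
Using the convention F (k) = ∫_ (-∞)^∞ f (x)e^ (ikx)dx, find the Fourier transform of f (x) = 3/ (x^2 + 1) 3*pi*exp (-Abs (k))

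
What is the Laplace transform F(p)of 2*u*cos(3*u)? 2*(p^2 - 9)/(p^2+9)^2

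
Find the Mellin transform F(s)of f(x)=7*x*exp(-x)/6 7*gamma(s + 1)/6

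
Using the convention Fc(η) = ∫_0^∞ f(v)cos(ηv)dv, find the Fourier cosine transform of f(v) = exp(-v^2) sqrt(pi) * exp(-η^2/4)/2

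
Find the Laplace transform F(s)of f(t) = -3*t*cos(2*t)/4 3*(4 - s^2)/(4*(s^2+4)^2)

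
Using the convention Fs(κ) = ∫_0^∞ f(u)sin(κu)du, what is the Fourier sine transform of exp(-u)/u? atan(κ)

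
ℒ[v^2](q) 2/q^3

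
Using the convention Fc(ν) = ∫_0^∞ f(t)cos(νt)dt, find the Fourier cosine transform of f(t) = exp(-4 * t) 4/(ν^2 + 16)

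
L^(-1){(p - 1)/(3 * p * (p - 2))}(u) exp(u) * cosh(u)/3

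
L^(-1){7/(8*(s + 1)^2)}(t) 7*t*exp(-t)/8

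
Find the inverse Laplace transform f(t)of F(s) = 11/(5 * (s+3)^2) 11 * t * exp(-3 * t)/5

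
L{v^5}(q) 120/q^6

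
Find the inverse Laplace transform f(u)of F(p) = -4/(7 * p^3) -2 * u^2/7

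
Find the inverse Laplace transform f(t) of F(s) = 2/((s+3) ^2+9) 2*exp(-3*t)*sin(3*t) /3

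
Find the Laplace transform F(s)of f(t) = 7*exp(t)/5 7/(5*(s - 1))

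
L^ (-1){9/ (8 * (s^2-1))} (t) 9 * sinh (t)/8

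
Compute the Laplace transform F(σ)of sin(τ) 1/(σ^2 + 1)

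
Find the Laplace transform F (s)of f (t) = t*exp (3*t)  (s - 3)^ (-2)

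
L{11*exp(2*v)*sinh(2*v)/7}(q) 22/(7*q*(q - 4))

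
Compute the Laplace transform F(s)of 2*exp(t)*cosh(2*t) 2*(s - 1)/((s - 1)^2 - 4)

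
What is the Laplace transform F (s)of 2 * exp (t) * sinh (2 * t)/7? 4/ (7 * ( (s - 1)^2 - 4))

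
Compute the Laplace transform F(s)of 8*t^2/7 16/(7*s^3)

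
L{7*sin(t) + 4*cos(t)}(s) 7/(s^2 + 1) + 4*s/(s^2 + 1)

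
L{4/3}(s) 4/(3*s)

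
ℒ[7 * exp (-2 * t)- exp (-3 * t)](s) 7/ (s+2) - 1/ (s+3)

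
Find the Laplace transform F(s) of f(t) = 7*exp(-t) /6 7/(6*(s+1) ) 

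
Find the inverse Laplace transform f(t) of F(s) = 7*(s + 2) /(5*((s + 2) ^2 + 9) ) 7*exp(-2*t)*cos(3*t) /5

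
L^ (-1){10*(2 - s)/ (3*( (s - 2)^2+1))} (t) -10*exp (2*t)*cos (t)/3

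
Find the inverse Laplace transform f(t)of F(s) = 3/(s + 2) 3 * exp(-2 * t)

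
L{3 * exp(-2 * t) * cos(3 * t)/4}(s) 3 * (s + 2)/(4 * ((s + 2)^2 + 9))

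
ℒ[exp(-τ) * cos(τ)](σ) (σ + 1)/((σ + 1)^2 + 1)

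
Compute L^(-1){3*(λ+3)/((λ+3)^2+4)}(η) 3*exp(-3*η)*cos(2*η)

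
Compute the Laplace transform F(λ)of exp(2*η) 1/(λ - 2)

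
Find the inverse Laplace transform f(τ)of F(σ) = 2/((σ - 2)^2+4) exp(2 * τ) * sin(2 * τ)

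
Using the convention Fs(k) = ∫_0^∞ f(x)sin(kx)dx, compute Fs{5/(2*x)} 5*pi/4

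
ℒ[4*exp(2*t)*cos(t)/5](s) 4*(s - 2)/(5*((s - 2)^2 + 1))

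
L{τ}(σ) σ^(-2)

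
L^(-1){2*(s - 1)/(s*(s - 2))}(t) 2*exp(t)*cosh(t)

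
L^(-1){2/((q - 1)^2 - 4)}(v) exp(v)*sinh(2*v)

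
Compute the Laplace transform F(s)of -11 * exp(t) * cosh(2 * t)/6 11 * (1 - s)/(6 * ((s - 1)^2 - 4))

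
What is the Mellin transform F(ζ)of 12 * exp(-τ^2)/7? 6 * gamma(ζ/2)/7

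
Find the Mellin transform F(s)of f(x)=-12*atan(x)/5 6*pi*sec(pi*s/2)/(5*s)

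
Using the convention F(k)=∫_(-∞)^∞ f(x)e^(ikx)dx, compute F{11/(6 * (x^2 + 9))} 11 * pi * exp(-3 * Abs(k))/18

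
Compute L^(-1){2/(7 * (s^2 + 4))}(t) sin(2 * t)/7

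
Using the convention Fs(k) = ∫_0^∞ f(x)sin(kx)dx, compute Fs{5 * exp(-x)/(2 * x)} 5 * atan(k)/2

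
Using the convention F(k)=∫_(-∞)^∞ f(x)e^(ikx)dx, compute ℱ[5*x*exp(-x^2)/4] 5*I*sqrt(pi)*k*exp(-k^2/4)/8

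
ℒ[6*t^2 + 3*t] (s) 12/s^3 + 3/s^2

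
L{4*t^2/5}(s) 8/(5*s^3)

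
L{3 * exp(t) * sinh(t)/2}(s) 3/(2 * s * (s - 2))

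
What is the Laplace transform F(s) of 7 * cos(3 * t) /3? 7 * s/(3 * (s^2+9) ) 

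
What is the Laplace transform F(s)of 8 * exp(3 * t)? 8/(s - 3)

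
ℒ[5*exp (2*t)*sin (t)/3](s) 5/ (3*( (s - 2)^2 + 1))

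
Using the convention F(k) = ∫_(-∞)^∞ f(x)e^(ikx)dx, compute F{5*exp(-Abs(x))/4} 5/(2*(k^2 + 1))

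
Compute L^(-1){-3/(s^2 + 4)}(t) -3 * sin(2 * t)/2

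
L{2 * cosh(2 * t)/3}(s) 2 * s/(3 * (s^2 - 4))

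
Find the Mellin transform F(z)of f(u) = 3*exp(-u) 3*gamma(z)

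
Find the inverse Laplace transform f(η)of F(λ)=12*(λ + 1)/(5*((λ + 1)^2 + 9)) 12*exp(-η)*cos(3*η)/5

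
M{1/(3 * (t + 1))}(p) pi * csc(pi * p)/3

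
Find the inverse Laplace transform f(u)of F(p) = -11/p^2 -11*u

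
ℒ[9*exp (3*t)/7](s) 9/ (7*(s - 3))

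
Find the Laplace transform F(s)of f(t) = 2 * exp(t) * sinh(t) 2/(s * (s - 2))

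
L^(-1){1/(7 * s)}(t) 1/7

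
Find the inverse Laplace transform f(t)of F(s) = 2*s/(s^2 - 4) 2*cosh(2*t)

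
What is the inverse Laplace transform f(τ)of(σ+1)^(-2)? τ * exp(-τ)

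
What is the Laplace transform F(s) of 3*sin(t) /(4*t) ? 3*atan(1/s) /4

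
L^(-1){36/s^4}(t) 6*t^3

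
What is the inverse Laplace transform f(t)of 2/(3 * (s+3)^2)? 2 * t * exp(-3 * t)/3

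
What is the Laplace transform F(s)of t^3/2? 3/s^4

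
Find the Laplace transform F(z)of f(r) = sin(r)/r atan(1/z)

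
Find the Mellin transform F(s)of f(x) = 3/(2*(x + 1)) 3*pi*csc(pi*s)/2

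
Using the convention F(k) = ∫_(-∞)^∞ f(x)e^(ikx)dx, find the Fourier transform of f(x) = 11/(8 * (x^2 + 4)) 11 * pi * exp(-2 * Abs(k))/16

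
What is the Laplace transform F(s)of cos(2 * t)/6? s/(6 * (s^2 + 4))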